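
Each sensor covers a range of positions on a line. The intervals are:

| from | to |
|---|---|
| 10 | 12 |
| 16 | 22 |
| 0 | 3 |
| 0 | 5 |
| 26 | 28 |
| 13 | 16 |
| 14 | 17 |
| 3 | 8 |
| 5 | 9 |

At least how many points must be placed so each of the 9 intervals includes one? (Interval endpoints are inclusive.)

Sorted: [0,3] [0,5] [3,8] [5,9] [10,12] [13,16] [14,17] [16,22] [26,28]
{[0,3],[0,5],[3,8]} hit by 3; {[5,9]} hit by 9; {[10,12]} hit by 12; {[13,16],[14,17],[16,22]} hit by 16; {[26,28]} hit by 28.
Points: 3, 9, 12, 16, 28 (5 total).

5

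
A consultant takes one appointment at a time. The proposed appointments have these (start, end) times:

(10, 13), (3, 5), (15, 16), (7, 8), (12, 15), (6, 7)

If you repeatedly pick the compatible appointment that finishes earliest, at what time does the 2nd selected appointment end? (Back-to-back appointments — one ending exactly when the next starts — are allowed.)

Greedy by earliest finish: after sorting by end time, pick each interval compatible with the last pick.
Sorted by end: (3,5)  (6,7)  (7,8)  (10,13)  (12,15)  (15,16)
take (3,5); take (6,7); take (7,8); take (10,13); skip (12,15); take (15,16).
Selected: (3,5) (6,7) (7,8) (10,13) (15,16)

7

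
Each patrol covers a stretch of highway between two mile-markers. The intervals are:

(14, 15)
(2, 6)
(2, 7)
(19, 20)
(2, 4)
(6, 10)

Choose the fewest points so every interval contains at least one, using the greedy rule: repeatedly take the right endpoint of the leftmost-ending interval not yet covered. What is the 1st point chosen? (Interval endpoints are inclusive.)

Sort by right endpoint; whenever an interval is uncovered, place a point at its right end.
Sorted: [2,4] [2,6] [2,7] [6,10] [14,15] [19,20]
{[2,4],[2,6],[2,7]} hit by 4; {[6,10]} hit by 10; {[14,15]} hit by 15; {[19,20]} hit by 20.
Points: 4, 10, 15, 20 (4 total).

4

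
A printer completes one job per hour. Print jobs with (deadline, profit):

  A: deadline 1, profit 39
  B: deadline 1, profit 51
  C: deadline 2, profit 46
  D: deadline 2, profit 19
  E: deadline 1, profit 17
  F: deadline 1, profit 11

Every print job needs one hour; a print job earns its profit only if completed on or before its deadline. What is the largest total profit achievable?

97

Sort by profit descending; place each in the latest free slot ≤ its deadline.
By profit: B(d1,51), C(d2,46), A(d1,39), D(d2,19), E(d1,17), F(d1,11)
B→slot 1; C→slot 2; A skipped; D skipped; E skipped; F skipped.
Profit = 51 + 46 = 97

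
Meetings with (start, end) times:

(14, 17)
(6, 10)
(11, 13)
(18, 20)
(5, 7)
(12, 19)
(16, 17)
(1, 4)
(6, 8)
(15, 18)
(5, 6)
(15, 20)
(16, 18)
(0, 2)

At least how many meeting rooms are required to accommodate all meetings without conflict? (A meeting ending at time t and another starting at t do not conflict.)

6

Count concurrent intervals with a sweep; the peak is the room count.
starts: [0, 1, 5, 5, 6, 6, 11, 12, 14, 15, 15, 16, 16, 18]
ends:   [2, 4, 6, 7, 8, 10, 13, 17, 17, 18, 18, 19, 20, 20]
s0→1 s1→2 e2→1 e4→0 s5→1 s5→2 e6→1 s6→2 s6→3 e7→2 e8→1 e10→0 s11→1 s12→2 e13→1 s14→2 s15→3 s15→4 s16→5 s16→6  — peak 6.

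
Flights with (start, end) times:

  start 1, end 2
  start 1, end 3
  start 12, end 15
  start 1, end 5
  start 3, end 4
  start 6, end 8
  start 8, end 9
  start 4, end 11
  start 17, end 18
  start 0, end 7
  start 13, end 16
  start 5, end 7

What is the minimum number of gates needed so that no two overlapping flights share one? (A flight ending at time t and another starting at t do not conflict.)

The answer is the maximum number of intervals overlapping at any instant.
starts: [0, 1, 1, 1, 3, 4, 5, 6, 8, 12, 13, 17]
ends:   [2, 3, 4, 5, 7, 7, 8, 9, 11, 15, 16, 18]
s0→1 s1→2 s1→3 s1→4  — peak 4.

4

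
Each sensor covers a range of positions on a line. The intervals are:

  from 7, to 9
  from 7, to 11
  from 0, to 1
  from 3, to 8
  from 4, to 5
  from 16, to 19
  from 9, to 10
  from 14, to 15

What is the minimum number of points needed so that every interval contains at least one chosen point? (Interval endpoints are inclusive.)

Process intervals by earliest right end; each time one isn't hit yet, stab at its right endpoint.
Sorted: [0,1] [4,5] [3,8] [7,9] [9,10] [7,11] [14,15] [16,19]
{[0,1]} hit by 1; {[4,5],[3,8]} hit by 5; {[7,9],[9,10],[7,11]} hit by 9; {[14,15]} hit by 15; {[16,19]} hit by 19.
Points: 1, 5, 9, 15, 19 (5 total).

5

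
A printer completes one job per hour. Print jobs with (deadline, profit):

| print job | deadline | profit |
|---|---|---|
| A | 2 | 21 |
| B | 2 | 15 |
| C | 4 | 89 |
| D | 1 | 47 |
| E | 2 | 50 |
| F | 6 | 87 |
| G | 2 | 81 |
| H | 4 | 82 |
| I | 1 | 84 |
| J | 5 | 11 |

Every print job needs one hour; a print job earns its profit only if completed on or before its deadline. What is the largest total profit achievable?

Profit order: C=89 F=87 I=84 H=82 G=81 E=50 D=47 A=21 B=15 J=11
Assign: C→slot 4, F→slot 6, I→slot 1, H→slot 3, G→slot 2, E skipped, D skipped, A skipped, B skipped, J→slot 5.
Slots: [1:I] [2:G] [3:H] [4:C] [5:J] [6:F]
Profit = 84 + 81 + 82 + 89 + 11 + 87 = 434

434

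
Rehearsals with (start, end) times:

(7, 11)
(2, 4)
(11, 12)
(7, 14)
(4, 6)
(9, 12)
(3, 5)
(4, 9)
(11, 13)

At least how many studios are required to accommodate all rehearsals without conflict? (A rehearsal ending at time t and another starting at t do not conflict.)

4

starts: [2, 3, 4, 4, 7, 7, 9, 11, 11]
ends:   [4, 5, 6, 9, 11, 12, 12, 13, 14]
s2→1 s3→2 e4→1 s4→2 s4→3 e5→2 e6→1 s7→2 s7→3 e9→2 s9→3 e11→2 s11→3 s11→4  — peak 4.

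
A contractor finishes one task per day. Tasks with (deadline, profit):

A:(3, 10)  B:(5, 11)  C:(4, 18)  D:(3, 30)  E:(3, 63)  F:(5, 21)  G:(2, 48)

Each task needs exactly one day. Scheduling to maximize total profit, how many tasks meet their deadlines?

5

Take jobs in profit order; each goes to the latest open slot no later than its deadline.
By profit: E(d3,63), G(d2,48), D(d3,30), F(d5,21), C(d4,18), B(d5,11), A(d3,10)
E→slot 3; G→slot 2; D→slot 1; F→slot 5; C→slot 4; B skipped; A skipped.
5 of 7 scheduled.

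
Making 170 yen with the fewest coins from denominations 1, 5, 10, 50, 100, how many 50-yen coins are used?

1

Greedy: take as many of the largest coin as possible, then repeat with the remainder.
170 − 1×100→70 − 1×50→20 − 2×10→0
Count of 50: 1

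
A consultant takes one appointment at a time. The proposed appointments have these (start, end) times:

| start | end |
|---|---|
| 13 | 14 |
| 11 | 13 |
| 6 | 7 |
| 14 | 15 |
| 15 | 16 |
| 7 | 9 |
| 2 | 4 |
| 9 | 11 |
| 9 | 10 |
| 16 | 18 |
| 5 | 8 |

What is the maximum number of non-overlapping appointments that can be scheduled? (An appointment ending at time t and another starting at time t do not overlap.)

9

By end time: (2,4), (6,7), (5,8), (7,9), (9,10), (9,11), (11,13), (13,14), (14,15), (15,16), (16,18).
Pick (2,4); next start ≥ 4 → (6,7); next start ≥ 7 → (7,9); next start ≥ 9 → (9,10); next start ≥ 10 → (11,13); next start ≥ 13 → (13,14); next start ≥ 14 → (14,15); next start ≥ 15 → (15,16); next start ≥ 16 → (16,18).
Selected 9 appointments.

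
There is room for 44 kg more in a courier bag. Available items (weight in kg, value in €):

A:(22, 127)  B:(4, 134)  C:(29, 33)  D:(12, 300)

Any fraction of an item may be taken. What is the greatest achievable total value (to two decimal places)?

567.83

Ratios (sorted): B 33.50, D 25.00, A 5.77, C 1.14
take B (4 @ 134); take D (12 @ 300); take A (22 @ 127); take 6/29 of C → 6.83. Capacity used 44/44.
Total value = 567.83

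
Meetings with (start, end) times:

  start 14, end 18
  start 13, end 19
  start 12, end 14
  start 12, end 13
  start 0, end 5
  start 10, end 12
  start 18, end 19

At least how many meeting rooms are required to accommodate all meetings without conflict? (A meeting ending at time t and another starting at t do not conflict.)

Events (time:±→running): 0:+→1 5:-→0 10:+→1 12:-→0 12:+→1 12:+→2 … peak 2.

2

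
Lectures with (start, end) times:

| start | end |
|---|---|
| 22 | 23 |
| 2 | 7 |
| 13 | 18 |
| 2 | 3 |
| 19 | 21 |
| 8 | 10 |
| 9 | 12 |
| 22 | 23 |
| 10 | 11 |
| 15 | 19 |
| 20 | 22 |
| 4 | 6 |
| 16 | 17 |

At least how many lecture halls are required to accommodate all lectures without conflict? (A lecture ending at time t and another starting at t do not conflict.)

The answer is the maximum number of intervals overlapping at any instant.
Events (time:±→running): 2:+→1 2:+→2 3:-→1 4:+→2 6:-→1 7:-→0 8:+→1 9:+→2 10:-→1 10:+→2 11:-→1 12:-→0 13:+→1 15:+→2 16:+→3 … peak 3.

3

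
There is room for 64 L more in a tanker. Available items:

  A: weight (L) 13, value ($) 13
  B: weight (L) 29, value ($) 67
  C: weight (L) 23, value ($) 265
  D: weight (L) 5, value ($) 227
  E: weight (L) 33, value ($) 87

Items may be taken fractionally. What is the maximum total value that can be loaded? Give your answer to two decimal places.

585.93

Greedy by value/weight ratio, highest first.
Order: D (227/5=45.40) > C (265/23=11.52) > E (87/33=2.64) > B (67/29=2.31) > A (13/13=1.00)
Fill: take D (5 @ 227) → take C (23 @ 265) → take E (33 @ 87) → take 3/29 of B → 6.93; 64/64 used.
Total value = 585.93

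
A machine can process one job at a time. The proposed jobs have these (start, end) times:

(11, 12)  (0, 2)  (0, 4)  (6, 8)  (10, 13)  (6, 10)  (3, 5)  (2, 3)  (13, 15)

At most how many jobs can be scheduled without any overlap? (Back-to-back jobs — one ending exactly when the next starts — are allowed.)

6

Greedy by earliest finish: after sorting by end time, pick each interval compatible with the last pick.
By end time: (0,2), (2,3), (0,4), (3,5), (6,8), (6,10), (11,12), (10,13), (13,15).
Pick (0,2); next start ≥ 2 → (2,3); next start ≥ 3 → (3,5); next start ≥ 5 → (6,8); next start ≥ 8 → (11,12); next start ≥ 12 → (13,15).
Selected 6 jobs.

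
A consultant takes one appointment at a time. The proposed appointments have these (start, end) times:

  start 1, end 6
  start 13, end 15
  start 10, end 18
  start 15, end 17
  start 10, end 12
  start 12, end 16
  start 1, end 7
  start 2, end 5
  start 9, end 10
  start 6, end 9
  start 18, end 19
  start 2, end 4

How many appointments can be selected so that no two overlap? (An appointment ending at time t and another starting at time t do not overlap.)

Order by finish time; keep every interval that doesn't clash with the previous kept one.
Sorted by end: (2,4)  (2,5)  (1,6)  (1,7)  (6,9)  (9,10)  (10,12)  (13,15)  (12,16)  (15,17)  (10,18)  (18,19)
take (2,4); skip (1,7); take (6,9); take (9,10); take (10,12); take (13,15); take (15,17); take (18,19).
Selected 7 appointments.

7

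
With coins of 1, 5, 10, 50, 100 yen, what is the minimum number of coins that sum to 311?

5

311 − 3×100→11 − 1×10→1 − 1×1→0
Total coins = 3 + 1 + 1 = 5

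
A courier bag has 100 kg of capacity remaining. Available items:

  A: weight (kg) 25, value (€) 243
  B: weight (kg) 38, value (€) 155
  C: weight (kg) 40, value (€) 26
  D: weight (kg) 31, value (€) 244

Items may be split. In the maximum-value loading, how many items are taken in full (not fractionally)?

Greedy by value/weight ratio, highest first.
Order: A (243/25=9.72) > D (244/31=7.87) > B (155/38=4.08) > C (26/40=0.65)
Fill: take A (25 @ 243) → take D (31 @ 244) → take B (38 @ 155) → take 6/40 of C → 3.90; 100/100 used.
3 item(s) taken whole; one partial (take 6/40 of C).

3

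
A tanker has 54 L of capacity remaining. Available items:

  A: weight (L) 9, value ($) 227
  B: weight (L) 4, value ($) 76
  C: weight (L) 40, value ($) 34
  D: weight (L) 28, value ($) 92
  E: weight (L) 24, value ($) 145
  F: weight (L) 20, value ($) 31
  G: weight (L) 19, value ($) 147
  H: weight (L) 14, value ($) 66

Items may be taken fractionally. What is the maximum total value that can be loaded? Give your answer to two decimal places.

Order: A (227/9=25.22) > B (76/4=19.00) > G (147/19=7.74) > E (145/24=6.04) > H (66/14=4.71) > D (92/28=3.29) > F (31/20=1.55) > C (34/40=0.85)
Fill: take A (9 @ 227) → take B (4 @ 76) → take G (19 @ 147) → take 22/24 of E → 132.92; 54/54 used.
Total value = 582.92

582.92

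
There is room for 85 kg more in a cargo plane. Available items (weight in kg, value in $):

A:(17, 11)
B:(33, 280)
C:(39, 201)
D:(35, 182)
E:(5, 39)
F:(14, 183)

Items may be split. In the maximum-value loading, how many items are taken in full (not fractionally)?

3

Greedy by value/weight ratio, highest first.
Ratios (sorted): F 13.07, B 8.48, E 7.80, D 5.20, C 5.15, A 0.65
take F (14 @ 183); take B (33 @ 280); take E (5 @ 39); take 33/35 of D → 171.60. Capacity used 85/85.
3 item(s) taken whole; one partial (take 33/35 of D).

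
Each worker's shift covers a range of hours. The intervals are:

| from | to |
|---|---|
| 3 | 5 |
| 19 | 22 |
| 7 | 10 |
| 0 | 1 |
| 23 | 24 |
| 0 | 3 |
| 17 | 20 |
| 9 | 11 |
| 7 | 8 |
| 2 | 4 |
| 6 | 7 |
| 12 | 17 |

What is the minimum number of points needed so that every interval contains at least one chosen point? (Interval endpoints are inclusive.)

7

By right end: [0,1]  [0,3]  [2,4]  [3,5]  [6,7]  [7,8]  [7,10]  [9,11]  [12,17]  [17,20]  [19,22]  [23,24]
[0,1] uncovered → point at 1; [2,4] uncovered → point at 4; [6,7] uncovered → point at 7; [9,11] uncovered → point at 11; [12,17] uncovered → point at 17; [19,22] uncovered → point at 22; [23,24] uncovered → point at 24.
Points: 1, 4, 7, 11, 17, 22, 24 (7 total).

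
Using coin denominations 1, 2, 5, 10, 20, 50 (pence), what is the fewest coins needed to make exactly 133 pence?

133 − 2×50→33 − 1×20→13 − 1×10→3 − 1×2→1 − 1×1→0
Total coins = 2 + 1 + 1 + 1 + 1 = 6

6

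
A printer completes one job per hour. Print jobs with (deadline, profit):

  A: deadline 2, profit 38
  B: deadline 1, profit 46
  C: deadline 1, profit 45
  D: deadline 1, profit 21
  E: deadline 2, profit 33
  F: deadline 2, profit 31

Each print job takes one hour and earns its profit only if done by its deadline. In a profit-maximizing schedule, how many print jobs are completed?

Sort by profit descending; place each in the latest free slot ≤ its deadline.
By profit: B(d1,46), C(d1,45), A(d2,38), E(d2,33), F(d2,31), D(d1,21)
B→slot 1; C skipped; A→slot 2; E skipped; F skipped; D skipped.
2 of 6 scheduled.

2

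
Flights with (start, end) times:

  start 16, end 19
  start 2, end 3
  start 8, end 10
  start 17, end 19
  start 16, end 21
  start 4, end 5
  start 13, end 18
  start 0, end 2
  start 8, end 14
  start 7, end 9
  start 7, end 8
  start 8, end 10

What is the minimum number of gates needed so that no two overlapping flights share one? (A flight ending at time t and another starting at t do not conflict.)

Count concurrent intervals with a sweep; the peak is the room count.
starts: [0, 2, 4, 7, 7, 8, 8, 8, 13, 16, 16, 17]
ends:   [2, 3, 5, 8, 9, 10, 10, 14, 18, 19, 19, 21]
s0→1 e2→0 s2→1 e3→0 s4→1 e5→0 s7→1 s7→2 e8→1 s8→2 s8→3 s8→4  — peak 4.

4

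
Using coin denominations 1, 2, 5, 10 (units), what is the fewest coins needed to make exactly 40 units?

Greedy: take as many of the largest coin as possible, then repeat with the remainder.
40 = 4×10
Total coins = 4 = 4

4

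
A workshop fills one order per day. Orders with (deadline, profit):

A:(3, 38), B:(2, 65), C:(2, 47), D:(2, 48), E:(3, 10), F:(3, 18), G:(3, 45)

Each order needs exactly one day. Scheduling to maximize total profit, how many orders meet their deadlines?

By profit: B(d2,65), D(d2,48), C(d2,47), G(d3,45), A(d3,38), F(d3,18), E(d3,10)
B→slot 2; D→slot 1; C skipped; G→slot 3; A skipped; F skipped; E skipped.
3 of 7 scheduled.

3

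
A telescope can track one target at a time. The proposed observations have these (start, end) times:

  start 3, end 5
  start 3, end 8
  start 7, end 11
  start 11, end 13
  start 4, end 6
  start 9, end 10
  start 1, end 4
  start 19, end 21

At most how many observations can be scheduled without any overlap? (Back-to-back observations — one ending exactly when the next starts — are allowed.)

Sorted by end: (1,4)  (3,5)  (4,6)  (3,8)  (9,10)  (7,11)  (11,13)  (19,21)
take (1,4); take (4,6); take (9,10); take (11,13); take (19,21).
Selected 5 observations.

5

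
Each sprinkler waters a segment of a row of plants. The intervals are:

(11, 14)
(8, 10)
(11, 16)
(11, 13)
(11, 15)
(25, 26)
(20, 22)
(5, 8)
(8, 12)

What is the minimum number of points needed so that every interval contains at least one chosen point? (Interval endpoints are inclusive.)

4

Sort by right endpoint; whenever an interval is uncovered, place a point at its right end.
Sorted: [5,8] [8,10] [8,12] [11,13] [11,14] [11,15] [11,16] [20,22] [25,26]
{[5,8],[8,10],[8,12]} hit by 8; {[11,13],[11,14],[11,15],[11,16]} hit by 13; {[20,22]} hit by 22; {[25,26]} hit by 26.
Points: 8, 13, 22, 26 (4 total).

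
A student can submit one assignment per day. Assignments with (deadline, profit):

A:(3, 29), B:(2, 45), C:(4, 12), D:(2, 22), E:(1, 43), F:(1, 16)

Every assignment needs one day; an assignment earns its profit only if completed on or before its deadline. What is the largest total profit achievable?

Sort by profit descending; place each in the latest free slot ≤ its deadline.
Profit order: B=45 E=43 A=29 D=22 F=16 C=12
Assign: B→slot 2, E→slot 1, A→slot 3, D skipped, F skipped, C→slot 4.
Slots: [1:E] [2:B] [3:A] [4:C]
Profit = 43 + 45 + 29 + 12 = 129

129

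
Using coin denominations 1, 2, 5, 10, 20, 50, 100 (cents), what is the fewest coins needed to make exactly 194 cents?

6

Greedy: take as many of the largest coin as possible, then repeat with the remainder.
194 − 1×100→94 − 1×50→44 − 2×20→4 − 2×2→0
Total coins = 1 + 1 + 2 + 2 = 6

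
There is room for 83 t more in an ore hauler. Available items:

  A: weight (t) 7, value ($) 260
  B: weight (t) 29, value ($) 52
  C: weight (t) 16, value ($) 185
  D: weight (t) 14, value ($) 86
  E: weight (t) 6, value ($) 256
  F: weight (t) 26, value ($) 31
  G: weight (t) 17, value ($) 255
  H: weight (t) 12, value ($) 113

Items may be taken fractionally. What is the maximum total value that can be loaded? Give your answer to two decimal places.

Greedy by value/weight ratio, highest first.
Ratios (sorted): E 42.67, A 37.14, G 15.00, C 11.56, H 9.42, D 6.14, B 1.79, F 1.19
take E (6 @ 256); take A (7 @ 260); take G (17 @ 255); take C (16 @ 185); take H (12 @ 113); take D (14 @ 86); take 11/29 of B → 19.72. Capacity used 83/83.
Total value = 1174.72

1174.72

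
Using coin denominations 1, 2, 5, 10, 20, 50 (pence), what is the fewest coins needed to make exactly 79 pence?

5

79 = 1×50 + 1×20 + 1×5 + 2×2
Total coins = 1 + 1 + 1 + 2 = 5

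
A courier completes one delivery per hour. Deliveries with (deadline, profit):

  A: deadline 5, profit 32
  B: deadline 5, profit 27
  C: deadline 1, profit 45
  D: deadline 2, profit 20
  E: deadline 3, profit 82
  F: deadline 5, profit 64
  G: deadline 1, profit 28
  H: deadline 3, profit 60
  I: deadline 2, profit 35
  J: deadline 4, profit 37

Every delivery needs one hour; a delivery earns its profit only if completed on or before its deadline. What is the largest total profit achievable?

Take jobs in profit order; each goes to the latest open slot no later than its deadline.
Profit order: E=82 F=64 H=60 C=45 J=37 I=35 A=32 G=28 B=27 D=20
Assign: E→slot 3, F→slot 5, H→slot 2, C→slot 1, J→slot 4, I skipped, A skipped, G skipped, B skipped, D skipped.
Slots: [1:C] [2:H] [3:E] [4:J] [5:F]
Profit = 45 + 60 + 82 + 37 + 64 = 288

288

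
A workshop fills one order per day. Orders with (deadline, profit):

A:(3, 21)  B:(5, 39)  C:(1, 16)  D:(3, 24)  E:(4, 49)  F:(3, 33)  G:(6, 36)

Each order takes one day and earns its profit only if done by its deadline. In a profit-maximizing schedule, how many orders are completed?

6

Take jobs in profit order; each goes to the latest open slot no later than its deadline.
Profit order: E=49 B=39 G=36 F=33 D=24 A=21 C=16
Assign: E→slot 4, B→slot 5, G→slot 6, F→slot 3, D→slot 2, A→slot 1, C skipped.
Slots: [1:A] [2:D] [3:F] [4:E] [5:B] [6:G]
6 of 7 scheduled.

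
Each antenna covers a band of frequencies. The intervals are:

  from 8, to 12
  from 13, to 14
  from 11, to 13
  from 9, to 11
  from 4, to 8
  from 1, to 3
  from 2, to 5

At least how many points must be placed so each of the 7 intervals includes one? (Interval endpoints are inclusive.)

Process intervals by earliest right end; each time one isn't hit yet, stab at its right endpoint.
Sorted: [1,3] [2,5] [4,8] [9,11] [8,12] [11,13] [13,14]
{[1,3],[2,5]} hit by 3; {[4,8]} hit by 8; {[9,11],[8,12],[11,13]} hit by 11; {[13,14]} hit by 14.
Points: 3, 8, 11, 14 (4 total).

4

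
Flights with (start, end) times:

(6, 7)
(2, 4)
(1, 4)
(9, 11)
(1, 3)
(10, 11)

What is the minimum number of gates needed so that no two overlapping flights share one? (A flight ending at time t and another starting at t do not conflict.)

The answer is the maximum number of intervals overlapping at any instant.
starts: [1, 1, 2, 6, 9, 10]
ends:   [3, 4, 4, 7, 11, 11]
s1→1 s1→2 s2→3  — peak 3.

3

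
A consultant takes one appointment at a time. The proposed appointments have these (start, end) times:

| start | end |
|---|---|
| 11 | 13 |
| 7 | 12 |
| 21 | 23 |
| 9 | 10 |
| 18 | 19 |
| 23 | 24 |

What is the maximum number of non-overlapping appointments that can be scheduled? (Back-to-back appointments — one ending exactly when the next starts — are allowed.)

5

By end time: (9,10), (7,12), (11,13), (18,19), (21,23), (23,24).
Pick (9,10); next start ≥ 10 → (11,13); next start ≥ 13 → (18,19); next start ≥ 19 → (21,23); next start ≥ 23 → (23,24).
Selected 5 appointments.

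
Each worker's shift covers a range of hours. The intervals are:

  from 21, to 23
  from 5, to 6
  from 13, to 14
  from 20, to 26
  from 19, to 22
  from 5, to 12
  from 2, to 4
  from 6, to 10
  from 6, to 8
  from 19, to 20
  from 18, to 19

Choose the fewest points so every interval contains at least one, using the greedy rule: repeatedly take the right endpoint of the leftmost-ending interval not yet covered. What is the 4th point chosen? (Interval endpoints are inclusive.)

Sorted: [2,4] [5,6] [6,8] [6,10] [5,12] [13,14] [18,19] [19,20] [19,22] [21,23] [20,26]
{[2,4]} hit by 4; {[5,6],[6,8],[6,10],[5,12]} hit by 6; {[13,14]} hit by 14; {[18,19],[19,20],[19,22]} hit by 19; {[21,23],[20,26]} hit by 23.
Points: 4, 6, 14, 19, 23 (5 total).

19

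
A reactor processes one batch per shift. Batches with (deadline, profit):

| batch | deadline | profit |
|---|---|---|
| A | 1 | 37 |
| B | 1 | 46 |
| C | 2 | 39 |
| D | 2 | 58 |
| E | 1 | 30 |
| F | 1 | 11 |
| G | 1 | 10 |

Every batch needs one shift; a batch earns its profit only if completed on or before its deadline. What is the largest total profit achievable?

104

Profit order: D=58 B=46 C=39 A=37 E=30 F=11 G=10
Assign: D→slot 2, B→slot 1, C skipped, A skipped, E skipped, F skipped, G skipped.
Slots: [1:B] [2:D]
Profit = 46 + 58 = 104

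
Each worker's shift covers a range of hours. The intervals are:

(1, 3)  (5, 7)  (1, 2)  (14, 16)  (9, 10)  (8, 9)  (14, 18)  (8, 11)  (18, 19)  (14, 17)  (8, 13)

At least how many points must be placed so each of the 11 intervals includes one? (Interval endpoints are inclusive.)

5

By right end: [1,2]  [1,3]  [5,7]  [8,9]  [9,10]  [8,11]  [8,13]  [14,16]  [14,17]  [14,18]  [18,19]
[1,2] uncovered → point at 2; [5,7] uncovered → point at 7; [8,9] uncovered → point at 9; [14,16] uncovered → point at 16; [18,19] uncovered → point at 19.
Points: 2, 7, 9, 16, 19 (5 total).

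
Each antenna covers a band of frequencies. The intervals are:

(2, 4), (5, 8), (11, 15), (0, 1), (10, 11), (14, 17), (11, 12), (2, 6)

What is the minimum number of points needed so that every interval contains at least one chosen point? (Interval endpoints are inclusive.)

Sorted: [0,1] [2,4] [2,6] [5,8] [10,11] [11,12] [11,15] [14,17]
{[0,1]} hit by 1; {[2,4],[2,6]} hit by 4; {[5,8]} hit by 8; {[10,11],[11,12],[11,15]} hit by 11; {[14,17]} hit by 17.
Points: 1, 4, 8, 11, 17 (5 total).

5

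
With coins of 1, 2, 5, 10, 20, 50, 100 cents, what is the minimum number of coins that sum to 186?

6

186 − 1×100→86 − 1×50→36 − 1×20→16 − 1×10→6 − 1×5→1 − 1×1→0
Total coins = 1 + 1 + 1 + 1 + 1 + 1 = 6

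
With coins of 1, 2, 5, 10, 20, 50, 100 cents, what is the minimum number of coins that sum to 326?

6

Greedy: take as many of the largest coin as possible, then repeat with the remainder.
326 = 3×100 + 1×20 + 1×5 + 1×1
Total coins = 3 + 1 + 1 + 1 = 6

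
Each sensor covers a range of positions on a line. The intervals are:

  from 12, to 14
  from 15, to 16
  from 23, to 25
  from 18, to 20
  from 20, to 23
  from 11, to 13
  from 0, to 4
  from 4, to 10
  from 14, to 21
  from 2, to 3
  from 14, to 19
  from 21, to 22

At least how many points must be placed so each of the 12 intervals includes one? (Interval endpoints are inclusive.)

7

Sort by right endpoint; whenever an interval is uncovered, place a point at its right end.
By right end: [2,3]  [0,4]  [4,10]  [11,13]  [12,14]  [15,16]  [14,19]  [18,20]  [14,21]  [21,22]  [20,23]  [23,25]
[2,3] uncovered → point at 3; [4,10] uncovered → point at 10; [11,13] uncovered → point at 13; [15,16] uncovered → point at 16; [18,20] uncovered → point at 20; [21,22] uncovered → point at 22; [23,25] uncovered → point at 25.
Points: 3, 10, 13, 16, 20, 22, 25 (7 total).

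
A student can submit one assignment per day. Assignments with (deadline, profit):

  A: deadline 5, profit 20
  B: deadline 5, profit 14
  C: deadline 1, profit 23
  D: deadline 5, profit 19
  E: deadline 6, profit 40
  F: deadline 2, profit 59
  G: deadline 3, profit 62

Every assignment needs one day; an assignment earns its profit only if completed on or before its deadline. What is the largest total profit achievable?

Sort by profit descending; place each in the latest free slot ≤ its deadline.
By profit: G(d3,62), F(d2,59), E(d6,40), C(d1,23), A(d5,20), D(d5,19), B(d5,14)
G→slot 3; F→slot 2; E→slot 6; C→slot 1; A→slot 5; D→slot 4; B skipped.
Profit = 23 + 59 + 62 + 19 + 20 + 40 = 223

223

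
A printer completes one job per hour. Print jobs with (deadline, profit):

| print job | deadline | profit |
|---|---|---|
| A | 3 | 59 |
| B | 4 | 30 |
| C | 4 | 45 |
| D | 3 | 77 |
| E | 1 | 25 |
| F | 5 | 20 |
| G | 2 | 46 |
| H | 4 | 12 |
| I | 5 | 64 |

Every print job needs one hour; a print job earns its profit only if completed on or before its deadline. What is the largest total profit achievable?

By profit: D(d3,77), I(d5,64), A(d3,59), G(d2,46), C(d4,45), B(d4,30), E(d1,25), F(d5,20), H(d4,12)
D→slot 3; I→slot 5; A→slot 2; G→slot 1; C→slot 4; B skipped; E skipped; F skipped; H skipped.
Profit = 46 + 59 + 77 + 45 + 64 = 291

291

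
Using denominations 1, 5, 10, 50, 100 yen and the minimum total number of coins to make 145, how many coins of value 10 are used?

145 = 1×100 + 4×10 + 1×5
Count of 10: 4

4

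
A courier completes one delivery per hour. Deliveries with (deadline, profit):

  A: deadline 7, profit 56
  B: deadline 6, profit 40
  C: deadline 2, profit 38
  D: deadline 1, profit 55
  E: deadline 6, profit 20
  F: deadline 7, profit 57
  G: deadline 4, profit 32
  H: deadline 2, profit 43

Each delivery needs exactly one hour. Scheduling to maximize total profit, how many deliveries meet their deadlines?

Take jobs in profit order; each goes to the latest open slot no later than its deadline.
Profit order: F=57 A=56 D=55 H=43 B=40 C=38 G=32 E=20
Assign: F→slot 7, A→slot 6, D→slot 1, H→slot 2, B→slot 5, C skipped, G→slot 4, E→slot 3.
Slots: [1:D] [2:H] [3:E] [4:G] [5:B] [6:A] [7:F]
7 of 8 scheduled.

7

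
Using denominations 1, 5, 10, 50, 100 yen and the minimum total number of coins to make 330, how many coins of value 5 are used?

330 − 3×100→30 − 3×10→0
Count of 5: 0

0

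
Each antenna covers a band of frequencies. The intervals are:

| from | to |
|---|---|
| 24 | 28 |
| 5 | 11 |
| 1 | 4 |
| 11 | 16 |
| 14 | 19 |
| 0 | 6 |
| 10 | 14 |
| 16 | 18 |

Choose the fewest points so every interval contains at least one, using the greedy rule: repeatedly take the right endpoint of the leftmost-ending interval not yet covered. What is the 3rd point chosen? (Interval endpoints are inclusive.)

By right end: [1,4]  [0,6]  [5,11]  [10,14]  [11,16]  [16,18]  [14,19]  [24,28]
[1,4] uncovered → point at 4; [5,11] uncovered → point at 11; [16,18] uncovered → point at 18; [24,28] uncovered → point at 28.
Points: 4, 11, 18, 28 (4 total).

18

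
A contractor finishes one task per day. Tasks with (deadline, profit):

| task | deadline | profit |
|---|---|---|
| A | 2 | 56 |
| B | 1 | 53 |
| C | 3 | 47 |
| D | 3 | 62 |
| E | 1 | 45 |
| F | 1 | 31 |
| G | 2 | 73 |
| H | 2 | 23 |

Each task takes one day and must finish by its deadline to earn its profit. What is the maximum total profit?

191

Sort by profit descending; place each in the latest free slot ≤ its deadline.
Profit order: G=73 D=62 A=56 B=53 C=47 E=45 F=31 H=23
Assign: G→slot 2, D→slot 3, A→slot 1, B skipped, C skipped, E skipped, F skipped, H skipped.
Slots: [1:A] [2:G] [3:D]
Profit = 56 + 73 + 62 = 191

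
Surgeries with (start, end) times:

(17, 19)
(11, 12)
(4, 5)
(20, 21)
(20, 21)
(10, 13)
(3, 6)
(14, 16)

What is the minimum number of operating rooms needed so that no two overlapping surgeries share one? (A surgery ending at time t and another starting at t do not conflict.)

2

Events (time:±→running): 3:+→1 4:+→2 … peak 2.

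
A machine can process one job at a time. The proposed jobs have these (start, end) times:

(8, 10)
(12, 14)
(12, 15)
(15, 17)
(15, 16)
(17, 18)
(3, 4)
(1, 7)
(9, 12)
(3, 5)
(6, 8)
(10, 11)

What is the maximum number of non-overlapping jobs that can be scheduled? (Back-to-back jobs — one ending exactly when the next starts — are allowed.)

Greedy by earliest finish: after sorting by end time, pick each interval compatible with the last pick.
By end time: (3,4), (3,5), (1,7), (6,8), (8,10), (10,11), (9,12), (12,14), (12,15), (15,16), (15,17), (17,18).
Pick (3,4); next start ≥ 4 → (6,8); next start ≥ 8 → (8,10); next start ≥ 10 → (10,11); next start ≥ 11 → (12,14); next start ≥ 14 → (15,16); next start ≥ 16 → (17,18).
Selected 7 jobs.

7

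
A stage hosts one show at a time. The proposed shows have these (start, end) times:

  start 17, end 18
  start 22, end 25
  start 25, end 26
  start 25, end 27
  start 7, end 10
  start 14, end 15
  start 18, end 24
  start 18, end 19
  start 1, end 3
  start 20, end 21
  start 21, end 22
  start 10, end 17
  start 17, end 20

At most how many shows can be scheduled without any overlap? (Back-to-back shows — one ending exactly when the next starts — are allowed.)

9

Order by finish time; keep every interval that doesn't clash with the previous kept one.
Sorted by end: (1,3)  (7,10)  (14,15)  (10,17)  (17,18)  (18,19)  (17,20)  (20,21)  (21,22)  (18,24)  (22,25)  (25,26)  (25,27)
take (1,3); take (7,10); take (14,15); take (17,18); take (18,19); skip (17,20); take (20,21); take (21,22); take (22,25); take (25,26); skip (25,27).
Selected 9 shows.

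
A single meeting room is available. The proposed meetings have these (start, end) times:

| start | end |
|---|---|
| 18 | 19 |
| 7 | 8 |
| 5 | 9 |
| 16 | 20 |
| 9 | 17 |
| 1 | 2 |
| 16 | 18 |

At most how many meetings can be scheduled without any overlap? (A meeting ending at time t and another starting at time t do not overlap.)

4

Order by finish time; keep every interval that doesn't clash with the previous kept one.
Sorted by end: (1,2)  (7,8)  (5,9)  (9,17)  (16,18)  (18,19)  (16,20)
take (1,2); take (7,8); skip (5,9); take (9,17); take (18,19); skip (16,20).
Selected 4 meetings.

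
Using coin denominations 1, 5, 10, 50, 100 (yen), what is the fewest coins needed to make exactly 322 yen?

322 = 3×100 + 2×10 + 2×1
Total coins = 3 + 2 + 2 = 7

7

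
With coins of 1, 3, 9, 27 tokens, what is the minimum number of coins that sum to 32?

Greedy: take as many of the largest coin as possible, then repeat with the remainder.
32 − 1×27→5 − 1×3→2 − 2×1→0
Total coins = 1 + 1 + 2 = 4

4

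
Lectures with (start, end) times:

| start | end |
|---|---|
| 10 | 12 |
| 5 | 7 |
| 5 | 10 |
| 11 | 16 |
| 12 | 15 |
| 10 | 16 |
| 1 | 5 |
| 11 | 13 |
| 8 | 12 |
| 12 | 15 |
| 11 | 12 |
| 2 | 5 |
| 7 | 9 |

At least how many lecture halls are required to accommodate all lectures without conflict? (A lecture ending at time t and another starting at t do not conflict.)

6

starts: [1, 2, 5, 5, 7, 8, 10, 10, 11, 11, 11, 12, 12]
ends:   [5, 5, 7, 9, 10, 12, 12, 12, 13, 15, 15, 16, 16]
s1→1 s2→2 e5→1 e5→0 s5→1 s5→2 e7→1 s7→2 s8→3 e9→2 e10→1 s10→2 s10→3 s11→4 s11→5 s11→6  — peak 6.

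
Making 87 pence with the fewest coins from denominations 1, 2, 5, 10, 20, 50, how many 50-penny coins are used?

1

Use the largest denomination that fits, subtract, and repeat.
87 = 1×50 + 1×20 + 1×10 + 1×5 + 1×2
Count of 50: 1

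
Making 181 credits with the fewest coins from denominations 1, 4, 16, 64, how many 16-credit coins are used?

181 − 2×64→53 − 3×16→5 − 1×4→1 − 1×1→0
Count of 16: 3

3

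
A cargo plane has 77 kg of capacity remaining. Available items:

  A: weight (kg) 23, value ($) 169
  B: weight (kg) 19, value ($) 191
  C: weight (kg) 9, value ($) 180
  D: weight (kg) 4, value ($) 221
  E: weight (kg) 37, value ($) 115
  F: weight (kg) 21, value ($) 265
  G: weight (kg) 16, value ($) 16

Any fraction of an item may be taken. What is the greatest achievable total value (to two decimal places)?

1029.11

Greedy by value/weight ratio, highest first.
Order: D (221/4=55.25) > C (180/9=20.00) > F (265/21=12.62) > B (191/19=10.05) > A (169/23=7.35) > E (115/37=3.11) > G (16/16=1.00)
Fill: take D (4 @ 221) → take C (9 @ 180) → take F (21 @ 265) → take B (19 @ 191) → take A (23 @ 169) → take 1/37 of E → 3.11; 77/77 used.
Total value = 1029.11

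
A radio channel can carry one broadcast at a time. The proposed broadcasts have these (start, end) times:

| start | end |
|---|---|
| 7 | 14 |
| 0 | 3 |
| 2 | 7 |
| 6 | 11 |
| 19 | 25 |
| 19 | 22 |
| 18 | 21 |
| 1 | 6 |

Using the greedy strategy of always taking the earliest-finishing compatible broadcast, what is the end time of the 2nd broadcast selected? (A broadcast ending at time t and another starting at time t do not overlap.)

Sort by end time and greedily take each interval whose start is ≥ the last chosen end.
Sorted by end: (0,3)  (1,6)  (2,7)  (6,11)  (7,14)  (18,21)  (19,22)  (19,25)
take (0,3); skip (1,6); take (6,11); take (18,21); skip (19,25).
Selected: (0,3) (6,11) (18,21)

11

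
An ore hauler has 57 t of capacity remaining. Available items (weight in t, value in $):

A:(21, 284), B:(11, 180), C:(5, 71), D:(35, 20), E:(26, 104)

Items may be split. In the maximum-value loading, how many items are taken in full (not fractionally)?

3

Ratios (sorted): B 16.36, C 14.20, A 13.52, E 4.00, D 0.57
take B (11 @ 180); take C (5 @ 71); take A (21 @ 284); take 20/26 of E → 80.00. Capacity used 57/57.
3 item(s) taken whole; one partial (take 20/26 of E).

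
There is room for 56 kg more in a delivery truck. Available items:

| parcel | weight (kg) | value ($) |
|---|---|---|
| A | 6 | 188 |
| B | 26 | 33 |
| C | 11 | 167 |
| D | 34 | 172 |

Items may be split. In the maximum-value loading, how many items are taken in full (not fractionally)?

3

Sort by value per unit weight and fill in that order.
Order: A (188/6=31.33) > C (167/11=15.18) > D (172/34=5.06) > B (33/26=1.27)
Fill: take A (6 @ 188) → take C (11 @ 167) → take D (34 @ 172) → take 5/26 of B → 6.35; 56/56 used.
3 item(s) taken whole; one partial (take 5/26 of B).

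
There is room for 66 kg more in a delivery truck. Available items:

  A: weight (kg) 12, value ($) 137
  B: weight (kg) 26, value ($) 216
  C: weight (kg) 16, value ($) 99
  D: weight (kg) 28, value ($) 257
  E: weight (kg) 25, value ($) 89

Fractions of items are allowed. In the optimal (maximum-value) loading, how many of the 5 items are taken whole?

Greedy by value/weight ratio, highest first.
Order: A (137/12=11.42) > D (257/28=9.18) > B (216/26=8.31) > C (99/16=6.19) > E (89/25=3.56)
Fill: take A (12 @ 137) → take D (28 @ 257) → take B (26 @ 216); 66/66 used.
3 item(s) taken whole.

3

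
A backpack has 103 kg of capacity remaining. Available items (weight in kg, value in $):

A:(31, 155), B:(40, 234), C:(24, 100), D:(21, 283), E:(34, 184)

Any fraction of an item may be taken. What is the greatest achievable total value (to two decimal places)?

741.00

Ratios (sorted): D 13.48, B 5.85, E 5.41, A 5.00, C 4.17
take D (21 @ 283); take B (40 @ 234); take E (34 @ 184); take 8/31 of A → 40.00. Capacity used 103/103.
Total value = 741.00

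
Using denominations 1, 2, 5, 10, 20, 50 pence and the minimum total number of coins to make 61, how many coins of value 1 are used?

Greedy: take as many of the largest coin as possible, then repeat with the remainder.
61 = 1×50 + 1×10 + 1×1
Count of 1: 1

1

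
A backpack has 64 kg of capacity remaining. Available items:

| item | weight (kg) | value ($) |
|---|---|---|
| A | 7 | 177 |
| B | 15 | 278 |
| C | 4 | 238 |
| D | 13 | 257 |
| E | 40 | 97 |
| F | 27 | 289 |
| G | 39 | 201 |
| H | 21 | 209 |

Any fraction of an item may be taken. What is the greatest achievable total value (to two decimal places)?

Greedy by value/weight ratio, highest first.
Order: C (238/4=59.50) > A (177/7=25.29) > D (257/13=19.77) > B (278/15=18.53) > F (289/27=10.70) > H (209/21=9.95) > G (201/39=5.15) > E (97/40=2.42)
Fill: take C (4 @ 238) → take A (7 @ 177) → take D (13 @ 257) → take B (15 @ 278) → take 25/27 of F → 267.59; 64/64 used.
Total value = 1217.59

1217.59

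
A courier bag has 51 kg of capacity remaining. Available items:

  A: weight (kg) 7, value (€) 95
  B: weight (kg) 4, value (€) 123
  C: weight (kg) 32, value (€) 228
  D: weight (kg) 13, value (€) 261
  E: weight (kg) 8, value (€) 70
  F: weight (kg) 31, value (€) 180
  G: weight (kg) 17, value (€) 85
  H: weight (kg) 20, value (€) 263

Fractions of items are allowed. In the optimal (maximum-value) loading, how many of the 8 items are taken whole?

4

Ratios (sorted): B 30.75, D 20.08, A 13.57, H 13.15, E 8.75, C 7.12, F 5.81, G 5.00
take B (4 @ 123); take D (13 @ 261); take A (7 @ 95); take H (20 @ 263); take 7/8 of E → 61.25. Capacity used 51/51.
4 item(s) taken whole; one partial (take 7/8 of E).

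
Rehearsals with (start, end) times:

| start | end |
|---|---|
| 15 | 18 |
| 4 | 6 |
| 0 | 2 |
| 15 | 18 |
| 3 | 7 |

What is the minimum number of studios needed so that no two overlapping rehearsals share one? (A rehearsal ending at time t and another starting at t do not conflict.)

The answer is the maximum number of intervals overlapping at any instant.
Events (time:±→running): 0:+→1 2:-→0 3:+→1 4:+→2 … peak 2.

2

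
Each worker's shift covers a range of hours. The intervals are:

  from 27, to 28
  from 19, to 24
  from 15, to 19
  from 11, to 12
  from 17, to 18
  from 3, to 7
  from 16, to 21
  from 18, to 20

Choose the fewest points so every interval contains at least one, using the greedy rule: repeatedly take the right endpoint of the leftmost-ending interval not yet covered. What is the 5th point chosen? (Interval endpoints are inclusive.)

Sorted: [3,7] [11,12] [17,18] [15,19] [18,20] [16,21] [19,24] [27,28]
{[3,7]} hit by 7; {[11,12]} hit by 12; {[17,18],[15,19],[18,20],[16,21]} hit by 18; {[19,24]} hit by 24; {[27,28]} hit by 28.
Points: 7, 12, 18, 24, 28 (5 total).

28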